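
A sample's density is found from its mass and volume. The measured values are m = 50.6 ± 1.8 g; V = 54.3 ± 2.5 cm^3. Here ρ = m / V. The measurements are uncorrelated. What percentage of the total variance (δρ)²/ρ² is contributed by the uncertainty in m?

37.4%

(δρ/ρ)² = (1·δm/m)² + (-1·δV/V)²
  m term: (1×0.0356)² = 0.00127
  V term: (-1×0.0460)² = 0.00212
Total = 0.00339. Share from m = 0.00127/0.00339 = 0.374.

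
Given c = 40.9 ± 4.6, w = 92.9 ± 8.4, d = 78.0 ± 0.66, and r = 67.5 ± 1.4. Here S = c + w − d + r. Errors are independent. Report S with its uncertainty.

123 ± 9.70

Sums and differences: (δS)² = Σ (cᵢ δxᵢ)².
  (δc)² = 21.2;  (δw)² = 70.6;  (δd)² = 0.436;  (δr)² = 1.96
δS = √(94.1) = 9.70
S = 123.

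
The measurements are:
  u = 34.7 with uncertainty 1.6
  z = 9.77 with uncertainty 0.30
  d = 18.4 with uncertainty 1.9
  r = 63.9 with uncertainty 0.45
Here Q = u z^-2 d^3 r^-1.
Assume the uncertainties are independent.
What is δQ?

11.3

Each factor contributes (exponent × relative error)² to (δQ/Q)²:
  (1·δu/u)² = (1×0.0461)² = 0.00213;  (-2·δz/z)² = (-2×0.0307)² = 0.00377;  (3·δd/d)² = (3×0.103)² = 0.0960;  (-1·δr/r)² = (-1×0.00704)² = 4.96e-05
δQ/Q = √(0.102) = 0.319
Q = 35.4, so δQ = 0.319 × 35.4 = 11.3.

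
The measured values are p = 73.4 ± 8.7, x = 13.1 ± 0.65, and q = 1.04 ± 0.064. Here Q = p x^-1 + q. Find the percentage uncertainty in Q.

Let w = p·x^-1 = 5.60. δw/w = √((1·δp/p)² + (-1·δx/x)²) = √(0.0140 + 0.00246) = 0.128, so δw = 0.720.
Q = w + q: δQ = √(δw² + δq²) = √(0.518 + 0.00410) = 0.723
Q = 6.64, so δQ/Q = 0.723/6.64 = 0.109.

10.9%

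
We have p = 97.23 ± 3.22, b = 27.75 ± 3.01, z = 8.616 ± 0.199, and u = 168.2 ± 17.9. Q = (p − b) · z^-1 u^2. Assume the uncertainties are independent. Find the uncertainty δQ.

50900

Let w = p − b = 69.48. δw = √(δp² + δb²) = √(10.4 + 9.06) = 4.41, so δw/w = 0.0634.
Q is then a monomial in w, z, u:
δQ/Q = √((δw/w)² + (-1·δz/z)² + (2·δu/u)²) = √(0.00402 + 0.000533 + 0.0453) = 0.223
Q = 228100, so δQ = 0.223 × 228100 = 50900.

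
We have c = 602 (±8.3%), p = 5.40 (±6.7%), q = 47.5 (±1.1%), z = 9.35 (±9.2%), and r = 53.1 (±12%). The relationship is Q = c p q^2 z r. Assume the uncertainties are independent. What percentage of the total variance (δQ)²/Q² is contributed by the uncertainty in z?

(δQ/Q)² = (1·δc/c)² + (1·δp/p)² + (2·δq/q)² + (1·δz/z)² + (1·δr/r)²
  c term: (1×0.0830)² = 0.00689
  p term: (1×0.0670)² = 0.00449
  q term: (2×0.0110)² = 0.000484
  z term: (1×0.0920)² = 0.00846
  r term: (1×0.120)² = 0.0144
Total = 0.0347. Share from z = 0.00846/0.0347 = 0.244.

24.4%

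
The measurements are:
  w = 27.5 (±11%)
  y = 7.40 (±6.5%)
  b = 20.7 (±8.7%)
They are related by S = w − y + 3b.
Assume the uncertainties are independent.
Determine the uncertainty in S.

6.21

S is a linear combination, so absolute uncertainties add in quadrature:
  (δw)² = 9.15;  (δy)² = 0.231;  (3·δb)² = 29.2
δS = √(38.6) = 6.21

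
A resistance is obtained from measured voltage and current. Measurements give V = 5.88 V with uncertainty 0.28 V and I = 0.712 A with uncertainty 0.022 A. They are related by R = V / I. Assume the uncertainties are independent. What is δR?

Relative error in a monomial: (δR/R)² = Σ (nᵢ · δxᵢ/xᵢ)².
  (1·δV/V)² = (1×0.0476)² = 0.00227;  (-1·δI/I)² = (-1×0.0309)² = 0.000955
δR/R = √(0.00322) = 0.0568
R = 8.26 Ω, so δR = 0.0568 × 8.26 = 0.469 Ω.

0.469 Ω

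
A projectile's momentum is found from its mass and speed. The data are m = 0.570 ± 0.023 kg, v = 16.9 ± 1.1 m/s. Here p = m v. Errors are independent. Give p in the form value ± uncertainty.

9.63 ± 0.738 kg·m/s

Each factor contributes (exponent × relative error)² to (δp/p)²:
  (1·δm/m)² = (1×0.0404)² = 0.00163;  (1·δv/v)² = (1×0.0651)² = 0.00424
δp/p = √(0.00586) = 0.0766
p = 9.63 kg·m/s, so δp = 0.0766 × 9.63 = 0.738 kg·m/s.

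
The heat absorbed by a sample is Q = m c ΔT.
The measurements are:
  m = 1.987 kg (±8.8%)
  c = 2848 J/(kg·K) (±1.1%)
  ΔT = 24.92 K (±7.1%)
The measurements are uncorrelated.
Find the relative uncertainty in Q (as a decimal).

0.114

Relative error in a monomial: (δQ/Q)² = Σ (nᵢ · δxᵢ/xᵢ)².
  (1·δm/m)² = (1×0.0880)² = 0.00774;  (1·δc/c)² = (1×0.0110)² = 0.000121;  (1·δΔT/ΔT)² = (1×0.0710)² = 0.00504
δQ/Q = √(0.0129) = 0.114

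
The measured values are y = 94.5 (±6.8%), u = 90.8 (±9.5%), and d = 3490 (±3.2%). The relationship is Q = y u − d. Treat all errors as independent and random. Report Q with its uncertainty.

5090 ± 1010

Let p = y·u = 8580. δp/p = √((1·δy/y)² + (1·δu/u)²) = √(0.00462 + 0.00903) = 0.117, so δp = 1000.
Q = p − d: δQ = √(δp² + δd²) = √(1e+06 + 12500) = 1010
Q = 5090.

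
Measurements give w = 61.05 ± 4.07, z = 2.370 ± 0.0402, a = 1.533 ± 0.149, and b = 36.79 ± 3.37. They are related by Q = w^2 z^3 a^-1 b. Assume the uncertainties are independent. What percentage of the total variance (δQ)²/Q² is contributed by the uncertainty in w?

(δQ/Q)² = (2·δw/w)² + (3·δz/z)² + (-1·δa/a)² + (1·δb/b)²
  w term: (2×0.0667)² = 0.0178
  z term: (3×0.0170)² = 0.00259
  a term: (-1×0.0972)² = 0.00945
  b term: (1×0.0916)² = 0.00839
Total = 0.0382. Share from w = 0.0178/0.0382 = 0.465.

46.5%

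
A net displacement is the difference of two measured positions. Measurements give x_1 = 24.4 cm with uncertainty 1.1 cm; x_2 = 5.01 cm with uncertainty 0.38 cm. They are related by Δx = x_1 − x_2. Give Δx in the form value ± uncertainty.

19.4 ± 1.16 cm

For a sum/difference, combine absolute errors in quadrature:
  (δx_1)² = 1.21;  (δx_2)² = 0.144
δΔx = √(1.35) = 1.16 cm
Δx = 19.4 cm.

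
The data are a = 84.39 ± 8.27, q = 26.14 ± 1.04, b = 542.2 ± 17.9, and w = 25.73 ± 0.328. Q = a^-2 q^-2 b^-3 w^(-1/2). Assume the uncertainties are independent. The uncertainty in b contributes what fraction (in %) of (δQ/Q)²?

(δQ/Q)² = (-2·δa/a)² + (-2·δq/q)² + (-3·δb/b)² + (−½·δw/w)²
  a term: (-2×0.0980)² = 0.0384
  q term: (-2×0.0398)² = 0.00633
  b term: (-3×0.0330)² = 0.00981
  w term: (-0.5×0.0127)² = 4.06e-05
Total = 0.0546. Share from b = 0.00981/0.0546 = 0.180.

18.0%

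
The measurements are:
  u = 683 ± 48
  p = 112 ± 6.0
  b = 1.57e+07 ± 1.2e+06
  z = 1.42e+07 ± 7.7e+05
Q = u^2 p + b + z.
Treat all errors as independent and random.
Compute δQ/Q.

Let w = u^2·p = 5.22e+07. δw/w = √((2·δu/u)² + (1·δp/p)²) = √(0.0198 + 0.00287) = 0.150, so δw = 7.86e+06.
Q = w + b + z: δQ = √(δw² + δb² + δz²) = √(6.18e+13 + 1.44e+12 + 5.93e+11) = 7.99e+06
Q = 8.21e+07, so δQ/Q = 7.99e+06/8.21e+07 = 0.0972.

0.0972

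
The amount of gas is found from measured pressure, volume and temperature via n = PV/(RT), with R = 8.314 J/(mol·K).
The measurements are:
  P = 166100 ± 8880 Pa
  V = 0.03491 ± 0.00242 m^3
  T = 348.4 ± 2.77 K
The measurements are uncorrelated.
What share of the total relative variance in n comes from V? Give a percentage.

62.2%

(δn/n)² = (1·δP/P)² + (1·δV/V)² + (-1·δT/T)²
  P term: (1×0.0535)² = 0.00286
  V term: (1×0.0693)² = 0.00481
  T term: (-1×0.00795)² = 6.32e-05
Total = 0.00773. Share from V = 0.00481/0.00773 = 0.622.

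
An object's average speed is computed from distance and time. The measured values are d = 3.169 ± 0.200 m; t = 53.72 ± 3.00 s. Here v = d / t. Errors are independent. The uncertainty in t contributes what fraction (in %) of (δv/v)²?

43.9%

(δv/v)² = (1·δd/d)² + (-1·δt/t)²
  d term: (1×0.0631)² = 0.00398
  t term: (-1×0.0558)² = 0.00312
Total = 0.00710. Share from t = 0.00312/0.00710 = 0.439.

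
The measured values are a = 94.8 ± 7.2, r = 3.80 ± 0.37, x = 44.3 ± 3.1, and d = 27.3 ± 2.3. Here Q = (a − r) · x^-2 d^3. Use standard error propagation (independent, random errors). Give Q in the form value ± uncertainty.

Let u = a − r = 91.0. δu = √(δa² + δr²) = √(51.8 + 0.137) = 7.21, so δu/u = 0.0792.
Q is then a monomial in u, x, d:
δQ/Q = √((δu/u)² + (-2·δx/x)² + (3·δd/d)²) = √(0.00628 + 0.0196 + 0.0639) = 0.300
Q = 943, so δQ = 0.300 × 943 = 283.

943 ± 283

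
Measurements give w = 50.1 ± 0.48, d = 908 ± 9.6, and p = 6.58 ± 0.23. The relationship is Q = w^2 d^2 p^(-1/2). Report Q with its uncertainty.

Products/powers → add relative errors in quadrature, weighted by exponent:
  (2·δw/w)² = (2×0.00958)² = 0.000367;  (2·δd/d)² = (2×0.0106)² = 0.000447;  (−½·δp/p)² = (-0.5×0.0350)² = 0.000305
δQ/Q = √(0.00112) = 0.0335
Q = 8.07e+08, so δQ = 0.0335 × 8.07e+08 = 2.7e+07.

(8.07 ± 0.270) × 10^8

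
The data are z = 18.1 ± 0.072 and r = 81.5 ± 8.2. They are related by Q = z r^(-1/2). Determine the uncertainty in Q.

Products/powers → add relative errors in quadrature, weighted by exponent:
  (1·δz/z)² = (1×0.00398)² = 1.58e-05;  (−½·δr/r)² = (-0.5×0.101)² = 0.00253
δQ/Q = √(0.00255) = 0.0505
Q = 2.00, so δQ = 0.0505 × 2.00 = 0.101.

0.101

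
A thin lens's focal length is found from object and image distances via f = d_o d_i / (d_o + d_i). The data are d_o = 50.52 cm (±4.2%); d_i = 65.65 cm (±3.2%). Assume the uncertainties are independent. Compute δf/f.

0.0275

∂f/∂d_o = (d_i/(d_o+d_i))² = 0.319;  ∂f/∂d_i = (d_o/(d_o+d_i))² = 0.189
δf = √((∂f/∂d_o · δd_o)² + (∂f/∂d_i · δd_i)²) = √(0.459 + 0.158) = 0.786 cm
f = 28.55 cm, so δf/f = 0.786/28.55 = 0.0275.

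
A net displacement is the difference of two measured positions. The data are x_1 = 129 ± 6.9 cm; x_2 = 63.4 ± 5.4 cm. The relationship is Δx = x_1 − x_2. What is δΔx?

For a sum/difference, combine absolute errors in quadrature:
  (δx_1)² = 47.6;  (δx_2)² = 29.2
δΔx = √(76.8) = 8.76 cm

8.76 cm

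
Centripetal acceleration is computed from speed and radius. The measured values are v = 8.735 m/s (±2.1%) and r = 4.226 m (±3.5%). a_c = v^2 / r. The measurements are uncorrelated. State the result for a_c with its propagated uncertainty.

18.05 ± 0.987 m/s^2

For a monomial a_c ∝ v^2, r^-1, fractional errors add in quadrature:
  (2·δv/v)² = (2×0.0210)² = 0.00176;  (-1·δr/r)² = (-1×0.0350)² = 0.00123
δa_c/a_c = √(0.00299) = 0.0547
a_c = 18.05 m/s^2, so δa_c = 0.0547 × 18.05 = 0.987 m/s^2.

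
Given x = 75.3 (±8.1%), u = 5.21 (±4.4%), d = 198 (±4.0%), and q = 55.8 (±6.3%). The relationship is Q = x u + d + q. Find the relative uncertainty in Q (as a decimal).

Let p = x·u = 392. δp/p = √((1·δx/x)² + (1·δu/u)²) = √(0.00656 + 0.00194) = 0.0922, so δp = 36.2.
Q = p + d + q: δQ = √(δp² + δd² + δq²) = √(1310 + 62.7 + 12.4) = 37.2
Q = 646, so δQ/Q = 37.2/646 = 0.0576.

0.0576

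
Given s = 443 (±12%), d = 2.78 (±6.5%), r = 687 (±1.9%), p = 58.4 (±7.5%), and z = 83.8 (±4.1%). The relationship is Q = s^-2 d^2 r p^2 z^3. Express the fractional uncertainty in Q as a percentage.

33.5%

Relative error in a monomial: (δQ/Q)² = Σ (nᵢ · δxᵢ/xᵢ)².
  (-2·δs/s)² = (-2×0.120)² = 0.0576;  (2·δd/d)² = (2×0.0650)² = 0.0169;  (1·δr/r)² = (1×0.0190)² = 0.000361;  (2·δp/p)² = (2×0.0750)² = 0.0225;  (3·δz/z)² = (3×0.0410)² = 0.0151
δQ/Q = √(0.112) = 0.335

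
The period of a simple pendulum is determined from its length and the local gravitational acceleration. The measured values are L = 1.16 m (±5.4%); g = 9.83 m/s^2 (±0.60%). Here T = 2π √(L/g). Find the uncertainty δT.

0.0586 s

For a monomial T ∝ L^(1/2), g^(-1/2), fractional errors add in quadrature:
  (½·δL/L)² = (0.5×0.0540)² = 0.000729;  (−½·δg/g)² = (-0.5×0.00600)² = 9e-06
δT/T = √(0.000738) = 0.0272
T = 2.16 s, so δT = 0.0272 × 2.16 = 0.0586 s.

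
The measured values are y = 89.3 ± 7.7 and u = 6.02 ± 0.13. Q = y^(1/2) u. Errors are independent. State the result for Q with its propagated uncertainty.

56.9 ± 2.74

Q is a product of powers, so relative uncertainties combine in quadrature:
  (½·δy/y)² = (0.5×0.0862)² = 0.00186;  (1·δu/u)² = (1×0.0216)² = 0.000466
δQ/Q = √(0.00233) = 0.0482
Q = 56.9, so δQ = 0.0482 × 56.9 = 2.74.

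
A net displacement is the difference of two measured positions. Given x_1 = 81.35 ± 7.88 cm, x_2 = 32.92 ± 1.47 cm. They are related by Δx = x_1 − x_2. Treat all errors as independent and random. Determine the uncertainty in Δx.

8.02 cm

Δx is a linear combination, so absolute uncertainties add in quadrature:
  (δx_1)² = 62.1;  (δx_2)² = 2.16
δΔx = √(64.3) = 8.02 cm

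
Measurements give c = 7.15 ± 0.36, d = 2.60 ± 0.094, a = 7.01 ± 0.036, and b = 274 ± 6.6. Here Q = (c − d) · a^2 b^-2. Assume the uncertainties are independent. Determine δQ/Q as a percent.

Let u = c − d = 4.55. δu = √(δc² + δd²) = √(0.130 + 0.00884) = 0.372, so δu/u = 0.0818.
Q is then a monomial in u, a, b:
δQ/Q = √((δu/u)² + (2·δa/a)² + (-2·δb/b)²) = √(0.00669 + 0.000105 + 0.00232) = 0.0955

9.55%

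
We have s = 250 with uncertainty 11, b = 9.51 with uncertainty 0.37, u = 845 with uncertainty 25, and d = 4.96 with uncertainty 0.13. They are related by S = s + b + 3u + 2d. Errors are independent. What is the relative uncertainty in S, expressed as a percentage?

S is a linear combination, so absolute uncertainties add in quadrature:
  (δs)² = 121;  (δb)² = 0.137;  (3·δu)² = 5620;  (2·δd)² = 0.0676
δS = √(5750) = 75.8
S = 2800, so δS/S = 75.8/2800 = 0.0270.

2.70%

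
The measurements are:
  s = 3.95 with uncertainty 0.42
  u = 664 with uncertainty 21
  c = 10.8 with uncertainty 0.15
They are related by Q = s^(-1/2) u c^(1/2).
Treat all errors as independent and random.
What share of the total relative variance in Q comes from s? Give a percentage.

(δQ/Q)² = (−½·δs/s)² + (1·δu/u)² + (½·δc/c)²
  s term: (-0.5×0.106)² = 0.00283
  u term: (1×0.0316)² = 0.00100
  c term: (0.5×0.0139)² = 4.82e-05
Total = 0.00387. Share from s = 0.00283/0.00387 = 0.729.

72.9%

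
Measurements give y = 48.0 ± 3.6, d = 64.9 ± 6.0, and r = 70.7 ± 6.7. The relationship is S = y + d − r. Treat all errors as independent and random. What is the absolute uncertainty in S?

Each term contributes (cᵢ δxᵢ)² to (δS)²:
  (δy)² = 13.0;  (δd)² = 36.0;  (δr)² = 44.9
δS = √(93.8) = 9.69

9.69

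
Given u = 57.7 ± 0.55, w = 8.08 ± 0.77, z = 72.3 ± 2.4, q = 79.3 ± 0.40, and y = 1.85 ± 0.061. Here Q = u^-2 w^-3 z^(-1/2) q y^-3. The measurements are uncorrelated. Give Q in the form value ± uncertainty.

(8.39 ± 2.55) × 10^-7

Each factor contributes (exponent × relative error)² to (δQ/Q)²:
  (-2·δu/u)² = (-2×0.00953)² = 0.000363;  (-3·δw/w)² = (-3×0.0953)² = 0.0817;  (−½·δz/z)² = (-0.5×0.0332)² = 0.000275;  (1·δq/q)² = (1×0.00504)² = 2.54e-05;  (-3·δy/y)² = (-3×0.0330)² = 0.00978
δQ/Q = √(0.0922) = 0.304
Q = 8.39e-07, so δQ = 0.304 × 8.39e-07 = 2.55e-07.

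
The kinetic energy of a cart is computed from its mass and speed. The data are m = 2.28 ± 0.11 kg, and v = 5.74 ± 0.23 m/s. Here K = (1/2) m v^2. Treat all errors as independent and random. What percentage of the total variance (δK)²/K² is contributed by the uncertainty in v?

(δK/K)² = (1·δm/m)² + (2·δv/v)²
  m term: (1×0.0482)² = 0.00233
  v term: (2×0.0401)² = 0.00642
Total = 0.00875. Share from v = 0.00642/0.00875 = 0.734.

73.4%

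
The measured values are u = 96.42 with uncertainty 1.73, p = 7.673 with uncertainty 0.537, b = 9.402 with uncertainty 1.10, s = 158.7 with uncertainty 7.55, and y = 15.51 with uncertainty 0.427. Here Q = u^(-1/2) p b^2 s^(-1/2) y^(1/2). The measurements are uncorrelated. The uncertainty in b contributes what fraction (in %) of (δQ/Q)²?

(δQ/Q)² = (−½·δu/u)² + (1·δp/p)² + (2·δb/b)² + (−½·δs/s)² + (½·δy/y)²
  u term: (-0.5×0.0179)² = 8.05e-05
  p term: (1×0.0700)² = 0.00490
  b term: (2×0.117)² = 0.0548
  s term: (-0.5×0.0476)² = 0.000566
  y term: (0.5×0.0275)² = 0.000189
Total = 0.0605. Share from b = 0.0548/0.0605 = 0.905.

90.5%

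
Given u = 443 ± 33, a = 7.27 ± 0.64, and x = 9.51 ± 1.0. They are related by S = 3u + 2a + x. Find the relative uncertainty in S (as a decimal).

0.0732

Absolute uncertainties add in quadrature for a linear combination:
  (3·δu)² = 9800;  (2·δa)² = 1.64;  (δx)² = 1.00
δS = √(9800) = 99.0
S = 1350, so δS/S = 99.0/1350 = 0.0732.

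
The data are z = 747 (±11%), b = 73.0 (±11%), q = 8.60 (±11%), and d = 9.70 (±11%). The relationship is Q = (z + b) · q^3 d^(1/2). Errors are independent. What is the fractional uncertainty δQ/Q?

Let u = z + b = 820. δu = √(δz² + δb²) = √(6750 + 64.5) = 82.6, so δu/u = 0.101.
Q is then a monomial in u, q, d:
δQ/Q = √((δu/u)² + (3·δq/q)² + (½·δd/d)²) = √(0.0101 + 0.109 + 0.00302) = 0.349

0.349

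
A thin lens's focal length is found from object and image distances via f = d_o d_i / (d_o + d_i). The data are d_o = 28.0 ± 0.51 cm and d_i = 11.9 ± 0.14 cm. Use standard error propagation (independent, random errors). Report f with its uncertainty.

8.35 ± 0.0825 cm

∂f/∂d_o = (d_i/(d_o+d_i))² = 0.0890;  ∂f/∂d_i = (d_o/(d_o+d_i))² = 0.492
δf = √((∂f/∂d_o · δd_o)² + (∂f/∂d_i · δd_i)²) = √(0.00206 + 0.00475) = 0.0825 cm
f = 8.35 cm.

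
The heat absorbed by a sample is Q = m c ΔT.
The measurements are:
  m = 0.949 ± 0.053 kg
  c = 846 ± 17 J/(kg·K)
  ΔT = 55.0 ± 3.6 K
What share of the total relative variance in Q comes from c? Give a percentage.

5.17%

(δQ/Q)² = (1·δm/m)² + (1·δc/c)² + (1·δΔT/ΔT)²
  m term: (1×0.0558)² = 0.00312
  c term: (1×0.0201)² = 0.000404
  ΔT term: (1×0.0655)² = 0.00428
Total = 0.00781. Share from c = 0.000404/0.00781 = 0.0517.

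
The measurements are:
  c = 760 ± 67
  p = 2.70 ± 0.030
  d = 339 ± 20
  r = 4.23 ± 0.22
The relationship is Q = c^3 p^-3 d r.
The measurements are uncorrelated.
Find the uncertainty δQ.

For a monomial Q ∝ c^3, p^-3, d, r, fractional errors add in quadrature:
  (3·δc/c)² = (3×0.0882)² = 0.0699;  (-3·δp/p)² = (-3×0.0111)² = 0.00111;  (1·δd/d)² = (1×0.0590)² = 0.00348;  (1·δr/r)² = (1×0.0520)² = 0.00270
δQ/Q = √(0.0772) = 0.278
Q = 3.2e+10, so δQ = 0.278 × 3.2e+10 = 8.89e+09.

8.89e+09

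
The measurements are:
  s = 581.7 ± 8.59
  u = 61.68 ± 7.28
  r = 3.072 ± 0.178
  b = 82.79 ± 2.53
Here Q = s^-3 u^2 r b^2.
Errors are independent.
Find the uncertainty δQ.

0.104

Each factor contributes (exponent × relative error)² to (δQ/Q)²:
  (-3·δs/s)² = (-3×0.0148)² = 0.00196;  (2·δu/u)² = (2×0.118)² = 0.0557;  (1·δr/r)² = (1×0.0579)² = 0.00336;  (2·δb/b)² = (2×0.0306)² = 0.00374
δQ/Q = √(0.0648) = 0.255
Q = 0.4070, so δQ = 0.255 × 0.4070 = 0.104.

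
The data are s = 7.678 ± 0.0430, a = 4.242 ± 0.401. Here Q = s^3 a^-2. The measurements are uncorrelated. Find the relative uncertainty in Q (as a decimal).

0.190

Products/powers → add relative errors in quadrature, weighted by exponent:
  (3·δs/s)² = (3×0.00560)² = 0.000282;  (-2·δa/a)² = (-2×0.0945)² = 0.0357
δQ/Q = √(0.0360) = 0.190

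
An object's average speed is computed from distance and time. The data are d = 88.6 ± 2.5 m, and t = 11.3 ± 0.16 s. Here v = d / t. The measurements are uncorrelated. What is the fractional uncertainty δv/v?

0.0316

v is a product of powers, so relative uncertainties combine in quadrature:
  (1·δd/d)² = (1×0.0282)² = 0.000796;  (-1·δt/t)² = (-1×0.0142)² = 0.000200
δv/v = √(0.000997) = 0.0316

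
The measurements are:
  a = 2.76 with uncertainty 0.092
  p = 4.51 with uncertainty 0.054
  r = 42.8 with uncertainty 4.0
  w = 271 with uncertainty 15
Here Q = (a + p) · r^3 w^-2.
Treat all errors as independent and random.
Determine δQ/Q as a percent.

Let u = a + p = 7.27. δu = √(δa² + δp²) = √(0.00846 + 0.00292) = 0.107, so δu/u = 0.0147.
Q is then a monomial in u, r, w:
δQ/Q = √((δu/u)² + (3·δr/r)² + (-2·δw/w)²) = √(0.000215 + 0.0786 + 0.0123) = 0.302

30.2%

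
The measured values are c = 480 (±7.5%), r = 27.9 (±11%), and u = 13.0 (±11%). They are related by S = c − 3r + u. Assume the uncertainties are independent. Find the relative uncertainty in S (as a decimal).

S is a linear combination, so absolute uncertainties add in quadrature:
  (δc)² = 1300;  (3·δr)² = 84.8;  (δu)² = 2.04
δS = √(1380) = 37.2
S = 409, so δS/S = 37.2/409 = 0.0909.

0.0909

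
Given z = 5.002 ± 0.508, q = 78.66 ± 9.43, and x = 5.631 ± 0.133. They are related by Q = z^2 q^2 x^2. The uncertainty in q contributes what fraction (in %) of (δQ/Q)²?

(δQ/Q)² = (2·δz/z)² + (2·δq/q)² + (2·δx/x)²
  z term: (2×0.102)² = 0.0413
  q term: (2×0.120)² = 0.0575
  x term: (2×0.0236)² = 0.00223
Total = 0.101. Share from q = 0.0575/0.101 = 0.569.

56.9%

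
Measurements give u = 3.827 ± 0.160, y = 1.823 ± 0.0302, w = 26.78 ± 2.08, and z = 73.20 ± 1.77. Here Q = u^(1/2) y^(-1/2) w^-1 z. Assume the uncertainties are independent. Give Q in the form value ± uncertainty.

3.960 ± 0.334

Since Q is a product/quotient, work with relative uncertainties:
  (½·δu/u)² = (0.5×0.0418)² = 0.000437;  (−½·δy/y)² = (-0.5×0.0166)² = 6.86e-05;  (-1·δw/w)² = (-1×0.0777)² = 0.00603;  (1·δz/z)² = (1×0.0242)² = 0.000585
δQ/Q = √(0.00712) = 0.0844
Q = 3.960, so δQ = 0.0844 × 3.960 = 0.334.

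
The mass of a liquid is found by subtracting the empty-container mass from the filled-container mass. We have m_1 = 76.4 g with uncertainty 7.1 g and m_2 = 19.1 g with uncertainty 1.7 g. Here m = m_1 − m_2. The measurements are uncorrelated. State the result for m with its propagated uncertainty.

57.3 ± 7.30 g

For a sum/difference, combine absolute errors in quadrature:
  (δm_1)² = 50.4;  (δm_2)² = 2.89
δm = √(53.3) = 7.30 g
m = 57.3 g.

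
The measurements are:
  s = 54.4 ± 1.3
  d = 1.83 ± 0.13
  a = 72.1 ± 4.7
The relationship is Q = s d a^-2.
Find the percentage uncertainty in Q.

15.0%

Products/powers → add relative errors in quadrature, weighted by exponent:
  (1·δs/s)² = (1×0.0239)² = 0.000571;  (1·δd/d)² = (1×0.0710)² = 0.00505;  (-2·δa/a)² = (-2×0.0652)² = 0.0170
δQ/Q = √(0.0226) = 0.150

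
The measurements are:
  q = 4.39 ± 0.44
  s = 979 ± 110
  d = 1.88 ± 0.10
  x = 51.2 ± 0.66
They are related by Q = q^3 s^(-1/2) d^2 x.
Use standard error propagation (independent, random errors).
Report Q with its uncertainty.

Since Q is a product/quotient, work with relative uncertainties:
  (3·δq/q)² = (3×0.100)² = 0.0904;  (−½·δs/s)² = (-0.5×0.112)² = 0.00316;  (2·δd/d)² = (2×0.0532)² = 0.0113;  (1·δx/x)² = (1×0.0129)² = 0.000166
δQ/Q = √(0.105) = 0.324
Q = 489, so δQ = 0.324 × 489 = 159.

489 ± 159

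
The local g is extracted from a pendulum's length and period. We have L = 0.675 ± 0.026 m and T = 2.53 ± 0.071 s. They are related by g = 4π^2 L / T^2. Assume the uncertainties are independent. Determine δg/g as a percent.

Since g is a product/quotient, work with relative uncertainties:
  (1·δL/L)² = (1×0.0385)² = 0.00148;  (-2·δT/T)² = (-2×0.0281)² = 0.00315
δg/g = √(0.00463) = 0.0681

6.81%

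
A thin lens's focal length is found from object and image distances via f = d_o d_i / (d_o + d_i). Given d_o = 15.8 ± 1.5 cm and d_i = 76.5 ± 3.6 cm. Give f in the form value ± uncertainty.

13.1 ± 1.04 cm

∂f/∂d_o = (d_i/(d_o+d_i))² = 0.687;  ∂f/∂d_i = (d_o/(d_o+d_i))² = 0.0293
δf = √((∂f/∂d_o · δd_o)² + (∂f/∂d_i · δd_i)²) = √(1.06 + 0.0111) = 1.04 cm
f = 13.1 cm.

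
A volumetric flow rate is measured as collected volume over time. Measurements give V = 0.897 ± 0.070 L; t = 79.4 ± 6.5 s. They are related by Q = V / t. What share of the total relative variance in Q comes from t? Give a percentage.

52.4%

(δQ/Q)² = (1·δV/V)² + (-1·δt/t)²
  V term: (1×0.0780)² = 0.00609
  t term: (-1×0.0819)² = 0.00670
Total = 0.0128. Share from t = 0.00670/0.0128 = 0.524.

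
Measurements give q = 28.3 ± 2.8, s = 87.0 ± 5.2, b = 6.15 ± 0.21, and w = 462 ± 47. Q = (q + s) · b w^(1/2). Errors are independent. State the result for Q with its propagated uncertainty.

15200 ± 1220

Let u = q + s = 115. δu = √(δq² + δs²) = √(7.84 + 27.0) = 5.91, so δu/u = 0.0512.
Q is then a monomial in u, b, w:
δQ/Q = √((δu/u)² + (1·δb/b)² + (½·δw/w)²) = √(0.00262 + 0.00117 + 0.00259) = 0.0799
Q = 15200, so δQ = 0.0799 × 15200 = 1220.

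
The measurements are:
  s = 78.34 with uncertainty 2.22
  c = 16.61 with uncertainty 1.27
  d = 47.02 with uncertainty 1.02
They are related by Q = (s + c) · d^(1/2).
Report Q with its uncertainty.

651.1 ± 18.9

Let u = s + c = 94.95. δu = √(δs² + δc²) = √(4.93 + 1.61) = 2.56, so δu/u = 0.0269.
Q is then a monomial in u, d:
δQ/Q = √((δu/u)² + (½·δd/d)²) = √(0.000726 + 0.000118) = 0.0290
Q = 651.1, so δQ = 0.0290 × 651.1 = 18.9.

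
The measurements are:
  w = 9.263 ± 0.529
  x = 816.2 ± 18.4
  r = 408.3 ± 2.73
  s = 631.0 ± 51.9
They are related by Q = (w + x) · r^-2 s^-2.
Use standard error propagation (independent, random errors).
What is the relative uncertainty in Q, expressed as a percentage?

16.7%

Let u = w + x = 825.5. δu = √(δw² + δx²) = √(0.280 + 339) = 18.4, so δu/u = 0.0223.
Q is then a monomial in u, r, s:
δQ/Q = √((δu/u)² + (-2·δr/r)² + (-2·δs/s)²) = √(0.000497 + 0.000179 + 0.0271) = 0.167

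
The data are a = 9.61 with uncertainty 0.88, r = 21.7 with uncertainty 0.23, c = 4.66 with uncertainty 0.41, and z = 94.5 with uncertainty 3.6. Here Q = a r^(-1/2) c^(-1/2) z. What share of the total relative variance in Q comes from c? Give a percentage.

16.4%

(δQ/Q)² = (1·δa/a)² + (−½·δr/r)² + (−½·δc/c)² + (1·δz/z)²
  a term: (1×0.0916)² = 0.00839
  r term: (-0.5×0.0106)² = 2.81e-05
  c term: (-0.5×0.0880)² = 0.00194
  z term: (1×0.0381)² = 0.00145
Total = 0.0118. Share from c = 0.00194/0.0118 = 0.164.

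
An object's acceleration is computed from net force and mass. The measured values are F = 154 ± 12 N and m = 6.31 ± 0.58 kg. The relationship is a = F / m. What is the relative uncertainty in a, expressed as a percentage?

12.1%

Each factor contributes (exponent × relative error)² to (δa/a)²:
  (1·δF/F)² = (1×0.0779)² = 0.00607;  (-1·δm/m)² = (-1×0.0919)² = 0.00845
δa/a = √(0.0145) = 0.121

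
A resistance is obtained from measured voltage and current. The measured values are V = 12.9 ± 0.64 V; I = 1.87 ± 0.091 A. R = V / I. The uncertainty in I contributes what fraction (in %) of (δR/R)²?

49.0%

(δR/R)² = (1·δV/V)² + (-1·δI/I)²
  V term: (1×0.0496)² = 0.00246
  I term: (-1×0.0487)² = 0.00237
Total = 0.00483. Share from I = 0.00237/0.00483 = 0.490.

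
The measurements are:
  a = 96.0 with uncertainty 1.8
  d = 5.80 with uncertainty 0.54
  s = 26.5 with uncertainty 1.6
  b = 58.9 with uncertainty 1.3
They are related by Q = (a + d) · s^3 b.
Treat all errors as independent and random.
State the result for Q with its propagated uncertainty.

(1.12 ± 0.205) × 10^8

Let u = a + d = 102. δu = √(δa² + δd²) = √(3.24 + 0.292) = 1.88, so δu/u = 0.0185.
Q is then a monomial in u, s, b:
δQ/Q = √((δu/u)² + (3·δs/s)² + (1·δb/b)²) = √(0.000341 + 0.0328 + 0.000487) = 0.183
Q = 1.12e+08, so δQ = 0.183 × 1.12e+08 = 2.05e+07.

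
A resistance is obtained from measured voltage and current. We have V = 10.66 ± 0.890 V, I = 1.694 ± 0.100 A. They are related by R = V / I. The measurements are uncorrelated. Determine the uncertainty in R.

R is a product of powers, so relative uncertainties combine in quadrature:
  (1·δV/V)² = (1×0.0835)² = 0.00697;  (-1·δI/I)² = (-1×0.0590)² = 0.00348
δR/R = √(0.0105) = 0.102
R = 6.293 Ω, so δR = 0.102 × 6.293 = 0.643 Ω.

0.643 Ω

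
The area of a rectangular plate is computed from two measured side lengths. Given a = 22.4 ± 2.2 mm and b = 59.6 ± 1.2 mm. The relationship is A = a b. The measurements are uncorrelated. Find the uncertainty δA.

134 mm^2

Relative error in a monomial: (δA/A)² = Σ (nᵢ · δxᵢ/xᵢ)².
  (1·δa/a)² = (1×0.0982)² = 0.00965;  (1·δb/b)² = (1×0.0201)² = 0.000405
δA/A = √(0.0101) = 0.100
A = 1340 mm^2, so δA = 0.100 × 1340 = 134 mm^2.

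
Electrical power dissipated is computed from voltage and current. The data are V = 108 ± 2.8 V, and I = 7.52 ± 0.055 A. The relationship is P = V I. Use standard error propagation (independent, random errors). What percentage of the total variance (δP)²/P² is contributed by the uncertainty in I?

7.37%

(δP/P)² = (1·δV/V)² + (1·δI/I)²
  V term: (1×0.0259)² = 0.000672
  I term: (1×0.00731)² = 5.35e-05
Total = 0.000726. Share from I = 5.35e-05/0.000726 = 0.0737.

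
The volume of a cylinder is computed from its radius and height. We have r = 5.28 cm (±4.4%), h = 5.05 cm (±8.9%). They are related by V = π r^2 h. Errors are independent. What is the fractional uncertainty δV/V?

0.125

For a monomial V ∝ r^2, h, fractional errors add in quadrature:
  (2·δr/r)² = (2×0.0440)² = 0.00774;  (1·δh/h)² = (1×0.0890)² = 0.00792
δV/V = √(0.0157) = 0.125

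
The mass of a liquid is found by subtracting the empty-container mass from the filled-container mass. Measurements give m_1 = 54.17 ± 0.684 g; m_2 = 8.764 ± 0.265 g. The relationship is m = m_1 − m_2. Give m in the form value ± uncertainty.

Sums and differences: (δm)² = Σ (cᵢ δxᵢ)².
  (δm_1)² = 0.468;  (δm_2)² = 0.0702
δm = √(0.538) = 0.734 g
m = 45.41 g.

45.41 ± 0.734 g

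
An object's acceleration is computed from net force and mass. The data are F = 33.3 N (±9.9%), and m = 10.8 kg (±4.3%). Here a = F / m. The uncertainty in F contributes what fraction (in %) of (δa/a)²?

84.1%

(δa/a)² = (1·δF/F)² + (-1·δm/m)²
  F term: (1×0.0990)² = 0.00980
  m term: (-1×0.0430)² = 0.00185
Total = 0.0117. Share from F = 0.00980/0.0117 = 0.841.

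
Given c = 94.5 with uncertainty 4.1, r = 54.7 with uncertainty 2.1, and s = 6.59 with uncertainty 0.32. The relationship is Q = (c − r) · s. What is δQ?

32.9

Let u = c − r = 39.8. δu = √(δc² + δr²) = √(16.8 + 4.41) = 4.61, so δu/u = 0.116.
Q is then a monomial in u, s:
δQ/Q = √((δu/u)² + (1·δs/s)²) = √(0.0134 + 0.00236) = 0.126
Q = 262, so δQ = 0.126 × 262 = 32.9.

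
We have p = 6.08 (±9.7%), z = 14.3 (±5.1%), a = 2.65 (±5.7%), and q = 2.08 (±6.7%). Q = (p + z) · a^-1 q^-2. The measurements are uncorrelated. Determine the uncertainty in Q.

0.271

Let u = p + z = 20.4. δu = √(δp² + δz²) = √(0.348 + 0.532) = 0.938, so δu/u = 0.0460.
Q is then a monomial in u, a, q:
δQ/Q = √((δu/u)² + (-1·δa/a)² + (-2·δq/q)²) = √(0.00212 + 0.00325 + 0.0180) = 0.153
Q = 1.78, so δQ = 0.153 × 1.78 = 0.271.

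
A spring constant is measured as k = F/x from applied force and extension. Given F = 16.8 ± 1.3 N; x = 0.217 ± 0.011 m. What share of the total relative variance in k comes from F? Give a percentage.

(δk/k)² = (1·δF/F)² + (-1·δx/x)²
  F term: (1×0.0774)² = 0.00599
  x term: (-1×0.0507)² = 0.00257
Total = 0.00856. Share from F = 0.00599/0.00856 = 0.700.

70.0%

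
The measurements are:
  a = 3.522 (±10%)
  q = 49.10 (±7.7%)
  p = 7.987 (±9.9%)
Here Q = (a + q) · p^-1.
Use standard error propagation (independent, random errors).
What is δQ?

0.807

Let u = a + q = 52.62. δu = √(δa² + δq²) = √(0.124 + 14.3) = 3.80, so δu/u = 0.0722.
Q is then a monomial in u, p:
δQ/Q = √((δu/u)² + (-1·δp/p)²) = √(0.00521 + 0.00980) = 0.123
Q = 6.588, so δQ = 0.123 × 6.588 = 0.807.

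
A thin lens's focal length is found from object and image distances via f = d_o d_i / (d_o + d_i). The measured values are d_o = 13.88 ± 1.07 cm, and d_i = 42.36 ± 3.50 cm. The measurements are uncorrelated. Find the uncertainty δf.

∂f/∂d_o = (d_i/(d_o+d_i))² = 0.567;  ∂f/∂d_i = (d_o/(d_o+d_i))² = 0.0609
δf = √((∂f/∂d_o · δd_o)² + (∂f/∂d_i · δd_i)²) = √(0.368 + 0.0454) = 0.643 cm

0.643 cm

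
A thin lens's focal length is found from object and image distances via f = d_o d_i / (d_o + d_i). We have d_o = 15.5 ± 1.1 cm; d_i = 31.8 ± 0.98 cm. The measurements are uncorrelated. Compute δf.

∂f/∂d_o = (d_i/(d_o+d_i))² = 0.452;  ∂f/∂d_i = (d_o/(d_o+d_i))² = 0.107
δf = √((∂f/∂d_o · δd_o)² + (∂f/∂d_i · δd_i)²) = √(0.247 + 0.0111) = 0.508 cm

0.508 cm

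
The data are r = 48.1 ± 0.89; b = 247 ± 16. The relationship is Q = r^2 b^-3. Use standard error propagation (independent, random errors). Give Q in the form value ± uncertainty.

Each factor contributes (exponent × relative error)² to (δQ/Q)²:
  (2·δr/r)² = (2×0.0185)² = 0.00137;  (-3·δb/b)² = (-3×0.0648)² = 0.0378
δQ/Q = √(0.0391) = 0.198
Q = 0.000154, so δQ = 0.198 × 0.000154 = 3.04e-05.

(1.54 ± 0.304) × 10^-4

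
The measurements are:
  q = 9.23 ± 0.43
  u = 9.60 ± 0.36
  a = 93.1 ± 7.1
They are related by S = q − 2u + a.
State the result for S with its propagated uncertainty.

83.1 ± 7.15

Absolute uncertainties add in quadrature for a linear combination:
  (δq)² = 0.185;  (2·δu)² = 0.518;  (δa)² = 50.4
δS = √(51.1) = 7.15
S = 83.1.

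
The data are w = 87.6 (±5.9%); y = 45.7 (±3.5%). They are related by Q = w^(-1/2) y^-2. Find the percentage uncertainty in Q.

Relative error in a monomial: (δQ/Q)² = Σ (nᵢ · δxᵢ/xᵢ)².
  (−½·δw/w)² = (-0.5×0.0590)² = 0.000870;  (-2·δy/y)² = (-2×0.0350)² = 0.00490
δQ/Q = √(0.00577) = 0.0760

7.60%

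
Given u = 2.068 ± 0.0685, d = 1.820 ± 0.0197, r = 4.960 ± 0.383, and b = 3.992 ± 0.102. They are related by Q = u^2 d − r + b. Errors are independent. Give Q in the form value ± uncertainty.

6.815 ± 0.656

Let p = u^2·d = 7.783. δp/p = √((2·δu/u)² + (1·δd/d)²) = √(0.00439 + 0.000117) = 0.0671, so δp = 0.522.
Q = p − r + b: δQ = √(δp² + δr² + δb²) = √(0.273 + 0.147 + 0.0104) = 0.656
Q = 6.815.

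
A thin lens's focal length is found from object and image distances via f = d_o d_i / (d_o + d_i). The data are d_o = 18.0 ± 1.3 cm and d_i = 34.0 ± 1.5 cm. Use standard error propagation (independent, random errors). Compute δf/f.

0.0496

∂f/∂d_o = (d_i/(d_o+d_i))² = 0.428;  ∂f/∂d_i = (d_o/(d_o+d_i))² = 0.120
δf = √((∂f/∂d_o · δd_o)² + (∂f/∂d_i · δd_i)²) = √(0.309 + 0.0323) = 0.584 cm
f = 11.8 cm, so δf/f = 0.584/11.8 = 0.0496.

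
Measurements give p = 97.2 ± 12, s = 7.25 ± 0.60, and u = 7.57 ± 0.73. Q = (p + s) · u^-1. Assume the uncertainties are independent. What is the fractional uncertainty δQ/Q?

0.150

Let w = p + s = 104. δw = √(δp² + δs²) = √(144 + 0.360) = 12.0, so δw/w = 0.115.
Q is then a monomial in w, u:
δQ/Q = √((δw/w)² + (-1·δu/u)²) = √(0.0132 + 0.00930) = 0.150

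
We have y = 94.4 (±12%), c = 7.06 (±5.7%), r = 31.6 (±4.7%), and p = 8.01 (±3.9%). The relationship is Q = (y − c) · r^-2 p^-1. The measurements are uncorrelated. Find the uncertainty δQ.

Let u = y − c = 87.3. δu = √(δy² + δc²) = √(128 + 0.162) = 11.3, so δu/u = 0.130.
Q is then a monomial in u, r, p:
δQ/Q = √((δu/u)² + (-2·δr/r)² + (-1·δp/p)²) = √(0.0168 + 0.00884 + 0.00152) = 0.165
Q = 0.0109, so δQ = 0.165 × 0.0109 = 0.00180.

0.00180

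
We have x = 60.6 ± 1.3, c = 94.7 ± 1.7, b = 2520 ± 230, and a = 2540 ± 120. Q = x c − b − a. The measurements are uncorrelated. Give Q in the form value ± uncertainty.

679 ± 305

Let p = x·c = 5740. δp/p = √((1·δx/x)² + (1·δc/c)²) = √(0.000460 + 0.000322) = 0.0280, so δp = 161.
Q = p − b − a: δQ = √(δp² + δb² + δa²) = √(25800 + 52900 + 14400) = 305
Q = 679.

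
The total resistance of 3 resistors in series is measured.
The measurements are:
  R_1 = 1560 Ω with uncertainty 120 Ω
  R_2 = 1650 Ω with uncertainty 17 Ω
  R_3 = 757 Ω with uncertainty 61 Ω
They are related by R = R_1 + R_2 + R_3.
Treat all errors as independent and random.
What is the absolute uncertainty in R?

136 Ω

Sums and differences: (δR)² = Σ (cᵢ δxᵢ)².
  (δR_1)² = 14400;  (δR_2)² = 289;  (δR_3)² = 3720
δR = √(18400) = 136 Ω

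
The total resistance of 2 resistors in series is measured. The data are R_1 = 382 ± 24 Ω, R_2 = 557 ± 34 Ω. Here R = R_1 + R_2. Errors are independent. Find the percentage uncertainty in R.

Sums and differences: (δR)² = Σ (cᵢ δxᵢ)².
  (δR_1)² = 576;  (δR_2)² = 1160
δR = √(1730) = 41.6 Ω
R = 939 Ω, so δR/R = 41.6/939 = 0.0443.

4.43%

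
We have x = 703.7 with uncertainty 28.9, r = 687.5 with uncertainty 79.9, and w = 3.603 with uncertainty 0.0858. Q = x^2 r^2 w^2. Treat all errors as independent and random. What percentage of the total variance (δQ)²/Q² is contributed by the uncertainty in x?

10.7%

(δQ/Q)² = (2·δx/x)² + (2·δr/r)² + (2·δw/w)²
  x term: (2×0.0411)² = 0.00675
  r term: (2×0.116)² = 0.0540
  w term: (2×0.0238)² = 0.00227
Total = 0.0630. Share from x = 0.00675/0.0630 = 0.107.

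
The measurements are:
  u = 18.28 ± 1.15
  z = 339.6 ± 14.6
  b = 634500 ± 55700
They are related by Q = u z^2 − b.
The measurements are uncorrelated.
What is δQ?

2.31e+05

Let p = u·z^2 = 2.108e+06. δp/p = √((1·δu/u)² + (2·δz/z)²) = √(0.00396 + 0.00739) = 0.107, so δp = 2.25e+05.
Q = p − b: δQ = √(δp² + δb²) = √(5.04e+10 + 3.1e+09) = 2.31e+05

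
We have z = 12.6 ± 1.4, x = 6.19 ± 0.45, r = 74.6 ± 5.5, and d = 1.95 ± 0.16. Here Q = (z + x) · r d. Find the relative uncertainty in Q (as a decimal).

Let u = z + x = 18.8. δu = √(δz² + δx²) = √(1.96 + 0.203) = 1.47, so δu/u = 0.0783.
Q is then a monomial in u, r, d:
δQ/Q = √((δu/u)² + (1·δr/r)² + (1·δd/d)²) = √(0.00612 + 0.00544 + 0.00673) = 0.135

0.135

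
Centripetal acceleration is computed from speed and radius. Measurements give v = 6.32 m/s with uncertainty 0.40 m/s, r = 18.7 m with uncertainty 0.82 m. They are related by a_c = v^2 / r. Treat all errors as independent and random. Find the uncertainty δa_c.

0.286 m/s^2

For a monomial a_c ∝ v^2, r^-1, fractional errors add in quadrature:
  (2·δv/v)² = (2×0.0633)² = 0.0160;  (-1·δr/r)² = (-1×0.0439)² = 0.00192
δa_c/a_c = √(0.0179) = 0.134
a_c = 2.14 m/s^2, so δa_c = 0.134 × 2.14 = 0.286 m/s^2.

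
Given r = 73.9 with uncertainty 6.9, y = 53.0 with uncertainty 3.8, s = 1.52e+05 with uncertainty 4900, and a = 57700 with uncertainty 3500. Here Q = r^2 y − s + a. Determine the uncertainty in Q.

Let p = r^2·y = 2.89e+05. δp/p = √((2·δr/r)² + (1·δy/y)²) = √(0.0349 + 0.00514) = 0.200, so δp = 57900.
Q = p − s + a: δQ = √(δp² + δs² + δa²) = √(3.35e+09 + 2.4e+07 + 1.22e+07) = 58200

58200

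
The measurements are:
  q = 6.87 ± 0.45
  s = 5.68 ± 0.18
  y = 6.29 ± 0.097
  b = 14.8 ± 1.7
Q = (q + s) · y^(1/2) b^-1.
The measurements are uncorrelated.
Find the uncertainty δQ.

Let u = q + s = 12.6. δu = √(δq² + δs²) = √(0.203 + 0.0324) = 0.485, so δu/u = 0.0386.
Q is then a monomial in u, y, b:
δQ/Q = √((δu/u)² + (½·δy/y)² + (-1·δb/b)²) = √(0.00149 + 5.95e-05 + 0.0132) = 0.121
Q = 2.13, so δQ = 0.121 × 2.13 = 0.258.

0.258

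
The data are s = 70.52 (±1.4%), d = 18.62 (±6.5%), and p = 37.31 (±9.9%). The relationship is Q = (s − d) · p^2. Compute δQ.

14500

Let u = s − d = 51.90. δu = √(δs² + δd²) = √(0.975 + 1.46) = 1.56, so δu/u = 0.0301.
Q is then a monomial in u, p:
δQ/Q = √((δu/u)² + (2·δp/p)²) = √(0.000906 + 0.0392) = 0.200
Q = 72250, so δQ = 0.200 × 72250 = 14500.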